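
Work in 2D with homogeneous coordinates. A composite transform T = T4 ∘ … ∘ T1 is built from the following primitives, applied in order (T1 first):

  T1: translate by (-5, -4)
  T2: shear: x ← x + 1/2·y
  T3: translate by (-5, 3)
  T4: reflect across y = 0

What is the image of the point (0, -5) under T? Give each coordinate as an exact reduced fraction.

T(p) = (-29/2, 6)

T1 translate by (-5, -4): (0, -5) → (-5, -9)
T2 shear: x ← x + 1/2·y: (-5, -9) → (-19/2, -9)
T3 translate by (-5, 3): (-19/2, -9) → (-29/2, -6)
T4 reflect across y = 0: (-29/2, -6) → (-29/2, 6)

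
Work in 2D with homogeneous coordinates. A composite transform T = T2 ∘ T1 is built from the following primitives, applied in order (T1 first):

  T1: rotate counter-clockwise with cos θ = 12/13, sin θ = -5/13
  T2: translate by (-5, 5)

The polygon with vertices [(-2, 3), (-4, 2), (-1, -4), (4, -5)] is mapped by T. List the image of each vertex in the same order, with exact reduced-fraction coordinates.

T1 rotate counter-clockwise with cos θ = 12/13, sin θ = -5/13: (-2, 3) → (-9/13, 46/13); (-4, 2) → (-38/13, 44/13); (-1, -4) → (-32/13, -43/13); (4, -5) → (23/13, -80/13)
T2 translate by (-5, 5): (-9/13, 46/13) → (-74/13, 111/13); (-38/13, 44/13) → (-103/13, 109/13); (-32/13, -43/13) → (-97/13, 22/13); (23/13, -80/13) → (-42/13, -15/13)

image vertices: (-74/13, 111/13), (-103/13, 109/13), (-97/13, 22/13), (-42/13, -15/13)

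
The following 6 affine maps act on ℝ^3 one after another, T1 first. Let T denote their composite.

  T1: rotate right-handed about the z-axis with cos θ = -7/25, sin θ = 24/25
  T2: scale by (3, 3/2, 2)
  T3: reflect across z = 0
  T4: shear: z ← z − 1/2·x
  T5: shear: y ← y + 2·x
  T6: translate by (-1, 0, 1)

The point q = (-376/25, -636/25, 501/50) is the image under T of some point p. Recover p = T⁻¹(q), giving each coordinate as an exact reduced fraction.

p = (3, 4, -1)

T1 = [-7/25 -24/25 0 0; 24/25 -7/25 0 0; 0 0 1 0; 0 0 0 1]
T2·T1 = [-21/25 -72/25 0 0; 36/25 -21/50 0 0; 0 0 2 0; 0 0 0 1]
T3·…·T1 = [-21/25 -72/25 0 0; 36/25 -21/50 0 0; 0 0 -2 0; 0 0 0 1]
T4·…·T1 = [-21/25 -72/25 0 0; 36/25 -21/50 0 0; 21/50 36/25 -2 0; 0 0 0 1]
T5·…·T1 = [-21/25 -72/25 0 0; -6/25 -309/50 0 0; 21/50 36/25 -2 0; 0 0 0 1]
T6·…·T1 = [-21/25 -72/25 0 -1; -6/25 -309/50 0 0; 21/50 36/25 -2 1; 0 0 0 1]
det M = -9; M⁻¹ = [-103/75 16/25 0 -103/75; 4/75 -14/75 0 4/75; -1/4 0 -1/2 1/4; 0 0 0 1]
M⁻¹ · (-376/25, -636/25, 501/50)ᵀ = (3, 4, -1)ᵀ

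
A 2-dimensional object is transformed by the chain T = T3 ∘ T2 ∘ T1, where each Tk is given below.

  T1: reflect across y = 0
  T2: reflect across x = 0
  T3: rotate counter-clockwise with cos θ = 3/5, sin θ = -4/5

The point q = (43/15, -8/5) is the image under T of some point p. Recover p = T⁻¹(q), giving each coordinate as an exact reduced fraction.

T1 = [1 0 0; 0 -1 0; 0 0 1]
T2·T1 = [-1 0 0; 0 -1 0; 0 0 1]
T3·…·T1 = [-3/5 -4/5 0; 4/5 -3/5 0; 0 0 1]
det M = 1; M⁻¹ = [-3/5 4/5 0; -4/5 -3/5 0; 0 0 1]
M⁻¹ · (43/15, -8/5)ᵀ = (-3, -4/3)ᵀ

p = (-3, -4/3)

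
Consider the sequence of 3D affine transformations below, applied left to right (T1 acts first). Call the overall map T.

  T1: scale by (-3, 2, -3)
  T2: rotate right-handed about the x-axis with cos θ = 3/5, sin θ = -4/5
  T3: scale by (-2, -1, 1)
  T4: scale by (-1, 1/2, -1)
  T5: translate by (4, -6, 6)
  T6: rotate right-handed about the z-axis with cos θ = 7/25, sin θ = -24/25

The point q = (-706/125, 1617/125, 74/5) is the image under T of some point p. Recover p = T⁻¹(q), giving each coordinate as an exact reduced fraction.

T1 = [-3 0 0 0; 0 2 0 0; 0 0 -3 0; 0 0 0 1]
T2·T1 = [-3 0 0 0; 0 6/5 -12/5 0; 0 -8/5 -9/5 0; 0 0 0 1]
T3·…·T1 = [6 0 0 0; 0 -6/5 12/5 0; 0 -8/5 -9/5 0; 0 0 0 1]
T4·…·T1 = [-6 0 0 0; 0 -3/5 6/5 0; 0 8/5 9/5 0; 0 0 0 1]
T5·…·T1 = [-6 0 0 4; 0 -3/5 6/5 -6; 0 8/5 9/5 6; 0 0 0 1]
T6·…·T1 = [-42/25 -72/125 144/125 -116/25; 144/25 -21/125 42/125 -138/25; 0 8/5 9/5 6; 0 0 0 1]
det M = 18; M⁻¹ = [-7/150 4/25 0 2/3; -72/125 -21/125 2/5 -6; 64/125 56/375 1/5 2; 0 0 0 1]
M⁻¹ · (-706/125, 1617/125, 74/5)ᵀ = (3, 1, 4)ᵀ

p = (3, 1, 4)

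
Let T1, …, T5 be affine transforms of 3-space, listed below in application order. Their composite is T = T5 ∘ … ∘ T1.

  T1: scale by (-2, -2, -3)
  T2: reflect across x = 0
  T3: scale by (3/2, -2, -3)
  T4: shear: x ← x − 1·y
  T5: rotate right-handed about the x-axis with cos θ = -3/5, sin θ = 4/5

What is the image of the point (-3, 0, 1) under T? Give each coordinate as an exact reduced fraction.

T(p) = (-9, -36/5, -27/5)

T1 scale by (-2, -2, -3): (-3, 0, 1) → (6, 0, -3)
T2 reflect across x = 0: (6, 0, -3) → (-6, 0, -3)
T3 scale by (3/2, -2, -3): (-6, 0, -3) → (-9, 0, 9)
T4 shear: x ← x − 1·y: (-9, 0, 9) → (-9, 0, 9)
T5 rotate right-handed about the x-axis with cos θ = -3/5, sin θ = 4/5: (-9, 0, 9) → (-9, -36/5, -27/5)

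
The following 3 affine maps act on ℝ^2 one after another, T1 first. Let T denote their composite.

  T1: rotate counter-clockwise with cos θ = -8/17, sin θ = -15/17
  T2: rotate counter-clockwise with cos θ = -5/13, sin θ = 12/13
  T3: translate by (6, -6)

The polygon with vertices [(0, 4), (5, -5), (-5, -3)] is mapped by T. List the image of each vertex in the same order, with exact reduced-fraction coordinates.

image vertices: (1410/221, -446/221), (2321/221, -2531/221), (163/221, -1881/221)

T1 rotate counter-clockwise with cos θ = -8/17, sin θ = -15/17: (0, 4) → (60/17, -32/17); (5, -5) → (-115/17, -35/17); (-5, -3) → (-5/17, 99/17)
T2 rotate counter-clockwise with cos θ = -5/13, sin θ = 12/13: (60/17, -32/17) → (84/221, 880/221); (-115/17, -35/17) → (995/221, -1205/221); (-5/17, 99/17) → (-1163/221, -555/221)
T3 translate by (6, -6): (84/221, 880/221) → (1410/221, -446/221); (995/221, -1205/221) → (2321/221, -2531/221); (-1163/221, -555/221) → (163/221, -1881/221)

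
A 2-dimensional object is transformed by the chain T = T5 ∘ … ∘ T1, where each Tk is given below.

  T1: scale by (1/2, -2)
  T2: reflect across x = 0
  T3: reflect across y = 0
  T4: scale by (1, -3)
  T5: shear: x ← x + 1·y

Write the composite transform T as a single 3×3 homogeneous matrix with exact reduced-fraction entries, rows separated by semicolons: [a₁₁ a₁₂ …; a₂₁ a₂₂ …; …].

T1 = [1/2 0 0; 0 -2 0; 0 0 1]
T2·T1 = [-1/2 0 0; 0 -2 0; 0 0 1]
T3·…·T1 = [-1/2 0 0; 0 2 0; 0 0 1]
T4·…·T1 = [-1/2 0 0; 0 -6 0; 0 0 1]
T5·…·T1 = [-1/2 -6 0; 0 -6 0; 0 0 1]

T = [-1/2 -6 0; 0 -6 0; 0 0 1]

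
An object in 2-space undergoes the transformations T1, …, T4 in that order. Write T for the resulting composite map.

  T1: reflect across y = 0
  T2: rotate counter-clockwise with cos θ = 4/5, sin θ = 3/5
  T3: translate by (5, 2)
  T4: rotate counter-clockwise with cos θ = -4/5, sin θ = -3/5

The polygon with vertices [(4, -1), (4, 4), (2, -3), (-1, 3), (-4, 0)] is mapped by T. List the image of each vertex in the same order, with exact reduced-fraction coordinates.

image vertices: (-74/25, -218/25), (-194/25, -183/25), (-12/25, -184/25), (-27/5, -14/5), (-42/25, -19/25)

T1 reflect across y = 0: (4, -1) → (4, 1); (4, 4) → (4, -4); (2, -3) → (2, 3); (-1, 3) → (-1, -3); (-4, 0) → (-4, 0)
T2 rotate counter-clockwise with cos θ = 4/5, sin θ = 3/5: (4, 1) → (13/5, 16/5); (4, -4) → (28/5, -4/5); (2, 3) → (-1/5, 18/5); (-1, -3) → (1, -3); (-4, 0) → (-16/5, -12/5)
T3 translate by (5, 2): (13/5, 16/5) → (38/5, 26/5); (28/5, -4/5) → (53/5, 6/5); (-1/5, 18/5) → (24/5, 28/5); (1, -3) → (6, -1); (-16/5, -12/5) → (9/5, -2/5)
T4 rotate counter-clockwise with cos θ = -4/5, sin θ = -3/5: (38/5, 26/5) → (-74/25, -218/25); (53/5, 6/5) → (-194/25, -183/25); (24/5, 28/5) → (-12/25, -184/25); (6, -1) → (-27/5, -14/5); (9/5, -2/5) → (-42/25, -19/25)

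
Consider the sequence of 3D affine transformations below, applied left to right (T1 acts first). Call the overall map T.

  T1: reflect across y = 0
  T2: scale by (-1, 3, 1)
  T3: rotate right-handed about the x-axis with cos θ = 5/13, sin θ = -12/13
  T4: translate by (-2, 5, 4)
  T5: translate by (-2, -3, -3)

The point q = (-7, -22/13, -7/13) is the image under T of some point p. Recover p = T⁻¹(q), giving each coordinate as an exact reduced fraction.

p = (3, 0, -4)

T1 = [1 0 0 0; 0 -1 0 0; 0 0 1 0; 0 0 0 1]
T2·T1 = [-1 0 0 0; 0 -3 0 0; 0 0 1 0; 0 0 0 1]
T3·…·T1 = [-1 0 0 0; 0 -15/13 12/13 0; 0 36/13 5/13 0; 0 0 0 1]
T4·…·T1 = [-1 0 0 -2; 0 -15/13 12/13 5; 0 36/13 5/13 4; 0 0 0 1]
T5·…·T1 = [-1 0 0 -4; 0 -15/13 12/13 2; 0 36/13 5/13 1; 0 0 0 1]
det M = 3; M⁻¹ = [-1 0 0 -4; 0 -5/39 4/13 -2/39; 0 12/13 5/13 -29/13; 0 0 0 1]
M⁻¹ · (-7, -22/13, -7/13)ᵀ = (3, 0, -4)ᵀ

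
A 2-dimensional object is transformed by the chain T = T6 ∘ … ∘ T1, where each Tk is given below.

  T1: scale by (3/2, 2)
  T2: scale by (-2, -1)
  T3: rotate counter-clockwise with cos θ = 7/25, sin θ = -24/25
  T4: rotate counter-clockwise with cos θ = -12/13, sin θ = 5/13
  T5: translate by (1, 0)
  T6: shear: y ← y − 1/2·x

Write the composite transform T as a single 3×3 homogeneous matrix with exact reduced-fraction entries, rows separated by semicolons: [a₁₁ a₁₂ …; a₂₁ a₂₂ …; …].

T = [-108/325 646/325 1; -183/65 -79/65 -1/2; 0 0 1]

T1 = [3/2 0 0; 0 2 0; 0 0 1]
T2·T1 = [-3 0 0; 0 -2 0; 0 0 1]
T3·…·T1 = [-21/25 -48/25 0; 72/25 -14/25 0; 0 0 1]
T4·…·T1 = [-108/325 646/325 0; -969/325 -72/325 0; 0 0 1]
T5·…·T1 = [-108/325 646/325 1; -969/325 -72/325 0; 0 0 1]
T6·…·T1 = [-108/325 646/325 1; -183/65 -79/65 -1/2; 0 0 1]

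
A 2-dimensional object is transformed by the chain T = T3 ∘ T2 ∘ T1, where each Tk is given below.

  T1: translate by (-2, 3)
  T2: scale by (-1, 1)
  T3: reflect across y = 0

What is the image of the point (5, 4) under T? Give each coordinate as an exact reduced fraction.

T1 translate by (-2, 3): (5, 4) → (3, 7)
T2 scale by (-1, 1): (3, 7) → (-3, 7)
T3 reflect across y = 0: (-3, 7) → (-3, -7)

T(p) = (-3, -7)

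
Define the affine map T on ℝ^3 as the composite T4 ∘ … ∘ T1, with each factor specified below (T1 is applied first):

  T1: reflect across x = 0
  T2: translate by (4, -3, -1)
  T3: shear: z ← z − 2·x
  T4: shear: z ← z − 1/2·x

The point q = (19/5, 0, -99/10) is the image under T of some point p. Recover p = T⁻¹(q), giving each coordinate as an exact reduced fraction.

p = (1/5, 3, 3/5)

T1 = [-1 0 0 0; 0 1 0 0; 0 0 1 0; 0 0 0 1]
T2·T1 = [-1 0 0 4; 0 1 0 -3; 0 0 1 -1; 0 0 0 1]
T3·…·T1 = [-1 0 0 4; 0 1 0 -3; 2 0 1 -9; 0 0 0 1]
T4·…·T1 = [-1 0 0 4; 0 1 0 -3; 5/2 0 1 -11; 0 0 0 1]
det M = -1; M⁻¹ = [-1 0 0 4; 0 1 0 3; 5/2 0 1 1; 0 0 0 1]
M⁻¹ · (19/5, 0, -99/10)ᵀ = (1/5, 3, 3/5)ᵀ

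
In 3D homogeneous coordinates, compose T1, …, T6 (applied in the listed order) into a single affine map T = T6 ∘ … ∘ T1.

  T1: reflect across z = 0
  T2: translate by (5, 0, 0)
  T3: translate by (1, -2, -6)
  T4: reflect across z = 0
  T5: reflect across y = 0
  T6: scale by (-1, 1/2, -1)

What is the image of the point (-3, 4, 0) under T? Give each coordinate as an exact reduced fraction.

T1 reflect across z = 0: (-3, 4, 0) → (-3, 4, 0)
T2 translate by (5, 0, 0): (-3, 4, 0) → (2, 4, 0)
T3 translate by (1, -2, -6): (2, 4, 0) → (3, 2, -6)
T4 reflect across z = 0: (3, 2, -6) → (3, 2, 6)
T5 reflect across y = 0: (3, 2, 6) → (3, -2, 6)
T6 scale by (-1, 1/2, -1): (3, -2, 6) → (-3, -1, -6)

T(p) = (-3, -1, -6)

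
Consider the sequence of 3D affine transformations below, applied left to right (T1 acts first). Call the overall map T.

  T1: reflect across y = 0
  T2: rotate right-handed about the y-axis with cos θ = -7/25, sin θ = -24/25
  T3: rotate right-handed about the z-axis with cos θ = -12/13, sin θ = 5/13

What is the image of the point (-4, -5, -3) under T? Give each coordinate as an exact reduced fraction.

T(p) = (-73/13, -40/13, -3)

T1 reflect across y = 0: (-4, -5, -3) → (-4, 5, -3)
T2 rotate right-handed about the y-axis with cos θ = -7/25, sin θ = -24/25: (-4, 5, -3) → (4, 5, -3)
T3 rotate right-handed about the z-axis with cos θ = -12/13, sin θ = 5/13: (4, 5, -3) → (-73/13, -40/13, -3)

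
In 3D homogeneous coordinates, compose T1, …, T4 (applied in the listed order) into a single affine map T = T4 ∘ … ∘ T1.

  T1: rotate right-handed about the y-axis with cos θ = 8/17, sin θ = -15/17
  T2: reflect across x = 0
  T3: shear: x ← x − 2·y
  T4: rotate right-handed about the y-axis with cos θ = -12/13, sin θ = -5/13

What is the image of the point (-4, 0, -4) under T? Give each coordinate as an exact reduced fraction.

T(p) = (796/221, 0, 964/221)

T1 rotate right-handed about the y-axis with cos θ = 8/17, sin θ = -15/17: (-4, 0, -4) → (28/17, 0, -92/17)
T2 reflect across x = 0: (28/17, 0, -92/17) → (-28/17, 0, -92/17)
T3 shear: x ← x − 2·y: (-28/17, 0, -92/17) → (-28/17, 0, -92/17)
T4 rotate right-handed about the y-axis with cos θ = -12/13, sin θ = -5/13: (-28/17, 0, -92/17) → (796/221, 0, 964/221)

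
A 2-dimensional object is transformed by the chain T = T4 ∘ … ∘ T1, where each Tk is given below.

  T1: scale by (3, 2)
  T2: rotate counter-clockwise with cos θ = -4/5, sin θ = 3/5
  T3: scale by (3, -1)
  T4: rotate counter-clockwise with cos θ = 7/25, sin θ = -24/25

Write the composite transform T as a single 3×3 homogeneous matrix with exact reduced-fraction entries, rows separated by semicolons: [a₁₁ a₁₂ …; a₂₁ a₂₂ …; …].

T1 = [3 0 0; 0 2 0; 0 0 1]
T2·T1 = [-12/5 -6/5 0; 9/5 -8/5 0; 0 0 1]
T3·…·T1 = [-36/5 -18/5 0; -9/5 8/5 0; 0 0 1]
T4·…·T1 = [-468/125 66/125 0; 801/125 488/125 0; 0 0 1]

T = [-468/125 66/125 0; 801/125 488/125 0; 0 0 1]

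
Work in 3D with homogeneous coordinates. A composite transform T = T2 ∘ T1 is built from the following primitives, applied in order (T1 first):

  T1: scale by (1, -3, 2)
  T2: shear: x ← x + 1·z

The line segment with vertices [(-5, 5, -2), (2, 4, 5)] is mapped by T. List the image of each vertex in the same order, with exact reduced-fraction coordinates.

image vertices: (-9, -15, -4), (12, -12, 10)

T1 scale by (1, -3, 2): (-5, 5, -2) → (-5, -15, -4); (2, 4, 5) → (2, -12, 10)
T2 shear: x ← x + 1·z: (-5, -15, -4) → (-9, -15, -4); (2, -12, 10) → (12, -12, 10)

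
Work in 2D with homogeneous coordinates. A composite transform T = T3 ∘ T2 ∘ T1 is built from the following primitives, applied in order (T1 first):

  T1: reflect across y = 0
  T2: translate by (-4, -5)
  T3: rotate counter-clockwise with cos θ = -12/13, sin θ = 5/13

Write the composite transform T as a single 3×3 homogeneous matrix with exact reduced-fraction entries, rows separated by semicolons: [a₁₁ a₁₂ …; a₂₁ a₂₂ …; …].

T1 = [1 0 0; 0 -1 0; 0 0 1]
T2·T1 = [1 0 -4; 0 -1 -5; 0 0 1]
T3·…·T1 = [-12/13 5/13 73/13; 5/13 12/13 40/13; 0 0 1]

T = [-12/13 5/13 73/13; 5/13 12/13 40/13; 0 0 1]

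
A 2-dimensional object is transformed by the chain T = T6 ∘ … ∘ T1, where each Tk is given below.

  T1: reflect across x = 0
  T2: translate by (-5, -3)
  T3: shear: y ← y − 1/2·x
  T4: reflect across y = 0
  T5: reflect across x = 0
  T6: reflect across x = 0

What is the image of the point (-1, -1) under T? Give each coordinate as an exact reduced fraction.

T1 reflect across x = 0: (-1, -1) → (1, -1)
T2 translate by (-5, -3): (1, -1) → (-4, -4)
T3 shear: y ← y − 1/2·x: (-4, -4) → (-4, -2)
T4 reflect across y = 0: (-4, -2) → (-4, 2)
T5 reflect across x = 0: (-4, 2) → (4, 2)
T6 reflect across x = 0: (4, 2) → (-4, 2)

T(p) = (-4, 2)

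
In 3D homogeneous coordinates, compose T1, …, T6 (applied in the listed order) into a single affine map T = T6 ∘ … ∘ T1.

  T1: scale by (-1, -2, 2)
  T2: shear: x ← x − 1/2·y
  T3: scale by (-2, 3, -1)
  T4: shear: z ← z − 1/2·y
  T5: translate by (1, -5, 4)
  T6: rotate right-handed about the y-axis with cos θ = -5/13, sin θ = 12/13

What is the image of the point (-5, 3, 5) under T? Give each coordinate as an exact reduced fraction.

T1 scale by (-1, -2, 2): (-5, 3, 5) → (5, -6, 10)
T2 shear: x ← x − 1/2·y: (5, -6, 10) → (8, -6, 10)
T3 scale by (-2, 3, -1): (8, -6, 10) → (-16, -18, -10)
T4 shear: z ← z − 1/2·y: (-16, -18, -10) → (-16, -18, -1)
T5 translate by (1, -5, 4): (-16, -18, -1) → (-15, -23, 3)
T6 rotate right-handed about the y-axis with cos θ = -5/13, sin θ = 12/13: (-15, -23, 3) → (111/13, -23, 165/13)

T(p) = (111/13, -23, 165/13)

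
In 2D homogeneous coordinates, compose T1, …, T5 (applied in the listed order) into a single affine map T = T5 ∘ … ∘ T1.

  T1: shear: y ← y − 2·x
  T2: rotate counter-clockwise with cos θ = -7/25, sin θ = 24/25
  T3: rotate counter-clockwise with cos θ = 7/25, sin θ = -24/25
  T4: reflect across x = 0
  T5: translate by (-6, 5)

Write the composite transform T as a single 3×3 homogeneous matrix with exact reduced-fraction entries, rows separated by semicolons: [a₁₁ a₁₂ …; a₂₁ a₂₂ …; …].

T = [-1199/625 336/625 -6; -718/625 527/625 5; 0 0 1]

T1 = [1 0 0; -2 1 0; 0 0 1]
T2·T1 = [41/25 -24/25 0; 38/25 -7/25 0; 0 0 1]
T3·…·T1 = [1199/625 -336/625 0; -718/625 527/625 0; 0 0 1]
T4·…·T1 = [-1199/625 336/625 0; -718/625 527/625 0; 0 0 1]
T5·…·T1 = [-1199/625 336/625 -6; -718/625 527/625 5; 0 0 1]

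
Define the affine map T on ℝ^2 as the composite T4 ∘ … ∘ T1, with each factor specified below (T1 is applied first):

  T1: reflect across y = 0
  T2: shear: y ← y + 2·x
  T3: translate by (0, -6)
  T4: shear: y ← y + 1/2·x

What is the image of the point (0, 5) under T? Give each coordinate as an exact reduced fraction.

T1 reflect across y = 0: (0, 5) → (0, -5)
T2 shear: y ← y + 2·x: (0, -5) → (0, -5)
T3 translate by (0, -6): (0, -5) → (0, -11)
T4 shear: y ← y + 1/2·x: (0, -11) → (0, -11)

T(p) = (0, -11)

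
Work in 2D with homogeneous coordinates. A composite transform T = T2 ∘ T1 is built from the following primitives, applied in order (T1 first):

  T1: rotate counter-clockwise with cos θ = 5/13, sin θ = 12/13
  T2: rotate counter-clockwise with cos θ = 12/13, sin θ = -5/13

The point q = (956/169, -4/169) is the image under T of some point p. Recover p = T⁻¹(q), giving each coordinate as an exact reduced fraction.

p = (4, -4)

T1 = [5/13 -12/13 0; 12/13 5/13 0; 0 0 1]
T2·T1 = [120/169 -119/169 0; 119/169 120/169 0; 0 0 1]
det M = 1; M⁻¹ = [120/169 119/169 0; -119/169 120/169 0; 0 0 1]
M⁻¹ · (956/169, -4/169)ᵀ = (4, -4)ᵀ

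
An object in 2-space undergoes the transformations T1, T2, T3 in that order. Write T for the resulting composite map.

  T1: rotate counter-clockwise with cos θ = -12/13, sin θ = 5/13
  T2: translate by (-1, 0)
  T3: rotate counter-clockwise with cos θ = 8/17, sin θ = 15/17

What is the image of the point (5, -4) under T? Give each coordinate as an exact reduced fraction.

T1 rotate counter-clockwise with cos θ = -12/13, sin θ = 5/13: (5, -4) → (-40/13, 73/13)
T2 translate by (-1, 0): (-40/13, 73/13) → (-53/13, 73/13)
T3 rotate counter-clockwise with cos θ = 8/17, sin θ = 15/17: (-53/13, 73/13) → (-1519/221, -211/221)

T(p) = (-1519/221, -211/221)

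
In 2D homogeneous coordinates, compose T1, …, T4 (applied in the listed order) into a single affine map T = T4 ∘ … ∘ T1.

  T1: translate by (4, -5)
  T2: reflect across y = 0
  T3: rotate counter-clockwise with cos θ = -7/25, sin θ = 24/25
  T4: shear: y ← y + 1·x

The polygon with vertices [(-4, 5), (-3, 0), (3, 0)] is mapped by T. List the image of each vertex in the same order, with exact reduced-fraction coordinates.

T1 translate by (4, -5): (-4, 5) → (0, 0); (-3, 0) → (1, -5); (3, 0) → (7, -5)
T2 reflect across y = 0: (0, 0) → (0, 0); (1, -5) → (1, 5); (7, -5) → (7, 5)
T3 rotate counter-clockwise with cos θ = -7/25, sin θ = 24/25: (0, 0) → (0, 0); (1, 5) → (-127/25, -11/25); (7, 5) → (-169/25, 133/25)
T4 shear: y ← y + 1·x: (0, 0) → (0, 0); (-127/25, -11/25) → (-127/25, -138/25); (-169/25, 133/25) → (-169/25, -36/25)

image vertices: (0, 0), (-127/25, -138/25), (-169/25, -36/25)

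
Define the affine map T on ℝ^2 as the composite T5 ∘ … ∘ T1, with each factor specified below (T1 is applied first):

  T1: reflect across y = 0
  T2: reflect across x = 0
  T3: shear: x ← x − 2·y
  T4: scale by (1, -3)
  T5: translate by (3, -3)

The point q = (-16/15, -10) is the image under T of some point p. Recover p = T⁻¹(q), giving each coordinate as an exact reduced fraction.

p = (-3/5, -7/3)

T1 = [1 0 0; 0 -1 0; 0 0 1]
T2·T1 = [-1 0 0; 0 -1 0; 0 0 1]
T3·…·T1 = [-1 2 0; 0 -1 0; 0 0 1]
T4·…·T1 = [-1 2 0; 0 3 0; 0 0 1]
T5·…·T1 = [-1 2 3; 0 3 -3; 0 0 1]
det M = -3; M⁻¹ = [-1 2/3 5; 0 1/3 1; 0 0 1]
M⁻¹ · (-16/15, -10)ᵀ = (-3/5, -7/3)ᵀ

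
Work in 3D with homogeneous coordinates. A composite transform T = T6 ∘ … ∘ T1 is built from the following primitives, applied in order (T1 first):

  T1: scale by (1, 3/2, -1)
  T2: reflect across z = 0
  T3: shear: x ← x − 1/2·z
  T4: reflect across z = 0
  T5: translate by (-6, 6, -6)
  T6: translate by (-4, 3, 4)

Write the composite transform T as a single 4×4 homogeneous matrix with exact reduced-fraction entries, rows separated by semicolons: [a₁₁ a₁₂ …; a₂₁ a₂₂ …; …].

T = [1 0 -1/2 -10; 0 3/2 0 9; 0 0 -1 -2; 0 0 0 1]

T1 = [1 0 0 0; 0 3/2 0 0; 0 0 -1 0; 0 0 0 1]
T2·T1 = [1 0 0 0; 0 3/2 0 0; 0 0 1 0; 0 0 0 1]
T3·…·T1 = [1 0 -1/2 0; 0 3/2 0 0; 0 0 1 0; 0 0 0 1]
T4·…·T1 = [1 0 -1/2 0; 0 3/2 0 0; 0 0 -1 0; 0 0 0 1]
T5·…·T1 = [1 0 -1/2 -6; 0 3/2 0 6; 0 0 -1 -6; 0 0 0 1]
T6·…·T1 = [1 0 -1/2 -10; 0 3/2 0 9; 0 0 -1 -2; 0 0 0 1]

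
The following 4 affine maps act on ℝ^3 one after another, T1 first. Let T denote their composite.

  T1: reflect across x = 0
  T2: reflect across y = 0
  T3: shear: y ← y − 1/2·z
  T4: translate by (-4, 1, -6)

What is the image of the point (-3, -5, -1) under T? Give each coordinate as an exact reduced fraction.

T(p) = (-1, 13/2, -7)

T1 reflect across x = 0: (-3, -5, -1) → (3, -5, -1)
T2 reflect across y = 0: (3, -5, -1) → (3, 5, -1)
T3 shear: y ← y − 1/2·z: (3, 5, -1) → (3, 11/2, -1)
T4 translate by (-4, 1, -6): (3, 11/2, -1) → (-1, 13/2, -7)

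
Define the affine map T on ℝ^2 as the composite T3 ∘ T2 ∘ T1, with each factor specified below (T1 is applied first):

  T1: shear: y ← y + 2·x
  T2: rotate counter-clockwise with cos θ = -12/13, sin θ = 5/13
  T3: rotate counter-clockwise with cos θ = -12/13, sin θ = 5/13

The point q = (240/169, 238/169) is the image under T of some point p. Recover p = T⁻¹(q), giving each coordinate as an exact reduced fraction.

p = (0, 2)

T1 = [1 0 0; 2 1 0; 0 0 1]
T2·T1 = [-22/13 -5/13 0; -19/13 -12/13 0; 0 0 1]
T3·…·T1 = [359/169 120/169 0; 118/169 119/169 0; 0 0 1]
det M = 1; M⁻¹ = [119/169 -120/169 0; -118/169 359/169 0; 0 0 1]
M⁻¹ · (240/169, 238/169)ᵀ = (0, 2)ᵀ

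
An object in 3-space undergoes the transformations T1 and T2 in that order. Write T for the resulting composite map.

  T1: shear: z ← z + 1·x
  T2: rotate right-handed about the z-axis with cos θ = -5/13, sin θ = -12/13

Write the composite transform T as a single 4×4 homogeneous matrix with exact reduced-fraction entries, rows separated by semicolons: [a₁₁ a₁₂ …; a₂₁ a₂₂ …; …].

T = [-5/13 12/13 0 0; -12/13 -5/13 0 0; 1 0 1 0; 0 0 0 1]

T1 = [1 0 0 0; 0 1 0 0; 1 0 1 0; 0 0 0 1]
T2·T1 = [-5/13 12/13 0 0; -12/13 -5/13 0 0; 1 0 1 0; 0 0 0 1]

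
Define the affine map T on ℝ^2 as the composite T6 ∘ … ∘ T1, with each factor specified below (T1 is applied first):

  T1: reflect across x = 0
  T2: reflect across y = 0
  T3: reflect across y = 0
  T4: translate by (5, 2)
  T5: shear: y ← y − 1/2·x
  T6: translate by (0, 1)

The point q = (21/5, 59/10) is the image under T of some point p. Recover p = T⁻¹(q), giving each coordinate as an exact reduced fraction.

p = (4/5, 5)

T1 = [-1 0 0; 0 1 0; 0 0 1]
T2·T1 = [-1 0 0; 0 -1 0; 0 0 1]
T3·…·T1 = [-1 0 0; 0 1 0; 0 0 1]
T4·…·T1 = [-1 0 5; 0 1 2; 0 0 1]
T5·…·T1 = [-1 0 5; 1/2 1 -1/2; 0 0 1]
T6·…·T1 = [-1 0 5; 1/2 1 1/2; 0 0 1]
det M = -1; M⁻¹ = [-1 0 5; 1/2 1 -3; 0 0 1]
M⁻¹ · (21/5, 59/10)ᵀ = (4/5, 5)ᵀ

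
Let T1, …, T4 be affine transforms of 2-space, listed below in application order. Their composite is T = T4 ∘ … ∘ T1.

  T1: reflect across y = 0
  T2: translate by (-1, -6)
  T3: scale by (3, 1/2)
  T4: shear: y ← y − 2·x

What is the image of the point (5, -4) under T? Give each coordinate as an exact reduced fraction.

T1 reflect across y = 0: (5, -4) → (5, 4)
T2 translate by (-1, -6): (5, 4) → (4, -2)
T3 scale by (3, 1/2): (4, -2) → (12, -1)
T4 shear: y ← y − 2·x: (12, -1) → (12, -25)

T(p) = (12, -25)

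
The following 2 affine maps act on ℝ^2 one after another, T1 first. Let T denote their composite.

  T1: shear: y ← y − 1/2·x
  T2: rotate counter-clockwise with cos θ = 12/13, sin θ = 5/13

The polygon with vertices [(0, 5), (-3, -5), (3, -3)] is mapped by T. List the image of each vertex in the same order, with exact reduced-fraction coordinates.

image vertices: (-25/13, 60/13), (-37/26, -57/13), (9/2, -3)

T1 shear: y ← y − 1/2·x: (0, 5) → (0, 5); (-3, -5) → (-3, -7/2); (3, -3) → (3, -9/2)
T2 rotate counter-clockwise with cos θ = 12/13, sin θ = 5/13: (0, 5) → (-25/13, 60/13); (-3, -7/2) → (-37/26, -57/13); (3, -9/2) → (9/2, -3)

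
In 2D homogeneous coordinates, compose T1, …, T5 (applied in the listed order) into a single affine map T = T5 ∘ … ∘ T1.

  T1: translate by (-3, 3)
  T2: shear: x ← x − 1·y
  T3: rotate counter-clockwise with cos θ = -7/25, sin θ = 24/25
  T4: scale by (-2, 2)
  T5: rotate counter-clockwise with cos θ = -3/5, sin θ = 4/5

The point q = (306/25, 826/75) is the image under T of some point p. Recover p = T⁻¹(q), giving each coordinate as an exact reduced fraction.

T1 = [1 0 -3; 0 1 3; 0 0 1]
T2·T1 = [1 -1 -6; 0 1 3; 0 0 1]
T3·…·T1 = [-7/25 -17/25 -6/5; 24/25 -31/25 -33/5; 0 0 1]
T4·…·T1 = [14/25 34/25 12/5; 48/25 -62/25 -66/5; 0 0 1]
T5·…·T1 = [-234/125 146/125 228/25; -88/125 322/125 246/25; 0 0 1]
det M = -4; M⁻¹ = [-161/250 73/250 3; -22/125 117/250 -3; 0 0 1]
M⁻¹ · (306/25, 826/75)ᵀ = (-5/3, 0)ᵀ

p = (-5/3, 0)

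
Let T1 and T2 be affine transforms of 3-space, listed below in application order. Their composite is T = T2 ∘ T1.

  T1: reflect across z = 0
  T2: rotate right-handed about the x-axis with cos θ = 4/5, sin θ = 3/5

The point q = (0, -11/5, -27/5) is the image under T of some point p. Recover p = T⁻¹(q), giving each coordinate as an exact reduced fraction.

p = (0, -5, 3)

T1 = [1 0 0 0; 0 1 0 0; 0 0 -1 0; 0 0 0 1]
T2·T1 = [1 0 0 0; 0 4/5 3/5 0; 0 3/5 -4/5 0; 0 0 0 1]
det M = -1; M⁻¹ = [1 0 0 0; 0 4/5 3/5 0; 0 3/5 -4/5 0; 0 0 0 1]
M⁻¹ · (0, -11/5, -27/5)ᵀ = (0, -5, 3)ᵀ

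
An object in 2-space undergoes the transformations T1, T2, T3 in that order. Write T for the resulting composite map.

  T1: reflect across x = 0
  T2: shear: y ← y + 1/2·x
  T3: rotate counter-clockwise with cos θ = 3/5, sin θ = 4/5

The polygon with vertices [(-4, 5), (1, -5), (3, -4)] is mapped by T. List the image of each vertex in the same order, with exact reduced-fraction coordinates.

T1 reflect across x = 0: (-4, 5) → (4, 5); (1, -5) → (-1, -5); (3, -4) → (-3, -4)
T2 shear: y ← y + 1/2·x: (4, 5) → (4, 7); (-1, -5) → (-1, -11/2); (-3, -4) → (-3, -11/2)
T3 rotate counter-clockwise with cos θ = 3/5, sin θ = 4/5: (4, 7) → (-16/5, 37/5); (-1, -11/2) → (19/5, -41/10); (-3, -11/2) → (13/5, -57/10)

image vertices: (-16/5, 37/5), (19/5, -41/10), (13/5, -57/10)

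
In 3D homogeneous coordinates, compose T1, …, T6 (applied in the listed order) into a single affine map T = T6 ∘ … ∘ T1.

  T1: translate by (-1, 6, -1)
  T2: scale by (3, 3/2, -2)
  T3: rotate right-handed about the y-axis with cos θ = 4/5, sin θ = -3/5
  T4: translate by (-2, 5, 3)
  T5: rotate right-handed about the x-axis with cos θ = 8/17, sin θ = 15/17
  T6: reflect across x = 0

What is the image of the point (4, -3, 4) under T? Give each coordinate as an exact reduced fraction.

T1 translate by (-1, 6, -1): (4, -3, 4) → (3, 3, 3)
T2 scale by (3, 3/2, -2): (3, 3, 3) → (9, 9/2, -6)
T3 rotate right-handed about the y-axis with cos θ = 4/5, sin θ = -3/5: (9, 9/2, -6) → (54/5, 9/2, 3/5)
T4 translate by (-2, 5, 3): (54/5, 9/2, 3/5) → (44/5, 19/2, 18/5)
T5 rotate right-handed about the x-axis with cos θ = 8/17, sin θ = 15/17: (44/5, 19/2, 18/5) → (44/5, 22/17, 1713/170)
T6 reflect across x = 0: (44/5, 22/17, 1713/170) → (-44/5, 22/17, 1713/170)

T(p) = (-44/5, 22/17, 1713/170)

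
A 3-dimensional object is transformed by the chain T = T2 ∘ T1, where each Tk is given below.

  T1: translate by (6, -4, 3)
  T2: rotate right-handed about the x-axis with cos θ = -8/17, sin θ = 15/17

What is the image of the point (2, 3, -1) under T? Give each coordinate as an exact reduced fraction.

T(p) = (8, -22/17, -31/17)

T1 translate by (6, -4, 3): (2, 3, -1) → (8, -1, 2)
T2 rotate right-handed about the x-axis with cos θ = -8/17, sin θ = 15/17: (8, -1, 2) → (8, -22/17, -31/17)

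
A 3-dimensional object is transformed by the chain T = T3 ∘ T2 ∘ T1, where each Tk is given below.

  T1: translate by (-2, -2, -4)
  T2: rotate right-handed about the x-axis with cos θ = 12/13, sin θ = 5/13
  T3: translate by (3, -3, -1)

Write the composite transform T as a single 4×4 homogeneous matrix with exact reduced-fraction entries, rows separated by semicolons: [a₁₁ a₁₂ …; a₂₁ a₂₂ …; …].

T = [1 0 0 1; 0 12/13 -5/13 -43/13; 0 5/13 12/13 -71/13; 0 0 0 1]

T1 = [1 0 0 -2; 0 1 0 -2; 0 0 1 -4; 0 0 0 1]
T2·T1 = [1 0 0 -2; 0 12/13 -5/13 -4/13; 0 5/13 12/13 -58/13; 0 0 0 1]
T3·…·T1 = [1 0 0 1; 0 12/13 -5/13 -43/13; 0 5/13 12/13 -71/13; 0 0 0 1]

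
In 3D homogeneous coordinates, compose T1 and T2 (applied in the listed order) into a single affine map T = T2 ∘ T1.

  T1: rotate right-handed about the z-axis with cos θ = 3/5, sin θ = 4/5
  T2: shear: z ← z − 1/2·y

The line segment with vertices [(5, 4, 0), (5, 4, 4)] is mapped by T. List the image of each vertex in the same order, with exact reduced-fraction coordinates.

image vertices: (-1/5, 32/5, -16/5), (-1/5, 32/5, 4/5)

T1 rotate right-handed about the z-axis with cos θ = 3/5, sin θ = 4/5: (5, 4, 0) → (-1/5, 32/5, 0); (5, 4, 4) → (-1/5, 32/5, 4)
T2 shear: z ← z − 1/2·y: (-1/5, 32/5, 0) → (-1/5, 32/5, -16/5); (-1/5, 32/5, 4) → (-1/5, 32/5, 4/5)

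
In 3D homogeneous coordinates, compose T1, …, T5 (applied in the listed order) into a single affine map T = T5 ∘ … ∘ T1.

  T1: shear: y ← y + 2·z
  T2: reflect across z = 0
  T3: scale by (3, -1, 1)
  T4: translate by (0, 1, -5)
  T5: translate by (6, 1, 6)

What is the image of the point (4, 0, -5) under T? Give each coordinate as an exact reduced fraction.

T1 shear: y ← y + 2·z: (4, 0, -5) → (4, -10, -5)
T2 reflect across z = 0: (4, -10, -5) → (4, -10, 5)
T3 scale by (3, -1, 1): (4, -10, 5) → (12, 10, 5)
T4 translate by (0, 1, -5): (12, 10, 5) → (12, 11, 0)
T5 translate by (6, 1, 6): (12, 11, 0) → (18, 12, 6)

T(p) = (18, 12, 6)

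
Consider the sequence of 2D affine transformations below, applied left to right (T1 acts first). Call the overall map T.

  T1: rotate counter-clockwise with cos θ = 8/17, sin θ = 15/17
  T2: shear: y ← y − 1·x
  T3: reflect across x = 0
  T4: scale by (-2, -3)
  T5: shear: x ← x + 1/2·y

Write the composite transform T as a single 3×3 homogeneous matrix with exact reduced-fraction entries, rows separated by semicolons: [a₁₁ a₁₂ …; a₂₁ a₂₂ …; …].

T1 = [8/17 -15/17 0; 15/17 8/17 0; 0 0 1]
T2·T1 = [8/17 -15/17 0; 7/17 23/17 0; 0 0 1]
T3·…·T1 = [-8/17 15/17 0; 7/17 23/17 0; 0 0 1]
T4·…·T1 = [16/17 -30/17 0; -21/17 -69/17 0; 0 0 1]
T5·…·T1 = [11/34 -129/34 0; -21/17 -69/17 0; 0 0 1]

T = [11/34 -129/34 0; -21/17 -69/17 0; 0 0 1]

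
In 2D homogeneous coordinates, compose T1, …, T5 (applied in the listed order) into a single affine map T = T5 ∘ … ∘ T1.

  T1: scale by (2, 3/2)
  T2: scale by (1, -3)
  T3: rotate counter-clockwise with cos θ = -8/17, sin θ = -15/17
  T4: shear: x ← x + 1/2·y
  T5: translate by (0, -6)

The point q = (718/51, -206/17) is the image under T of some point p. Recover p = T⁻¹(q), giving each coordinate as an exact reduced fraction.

T1 = [2 0 0; 0 3/2 0; 0 0 1]
T2·T1 = [2 0 0; 0 -9/2 0; 0 0 1]
T3·…·T1 = [-16/17 -135/34 0; -30/17 36/17 0; 0 0 1]
T4·…·T1 = [-31/17 -99/34 0; -30/17 36/17 0; 0 0 1]
T5·…·T1 = [-31/17 -99/34 0; -30/17 36/17 -6; 0 0 1]
det M = -9; M⁻¹ = [-4/17 -11/34 -33/17; -10/51 31/153 62/51; 0 0 1]
M⁻¹ · (718/51, -206/17)ᵀ = (-4/3, -4)ᵀ

p = (-4/3, -4)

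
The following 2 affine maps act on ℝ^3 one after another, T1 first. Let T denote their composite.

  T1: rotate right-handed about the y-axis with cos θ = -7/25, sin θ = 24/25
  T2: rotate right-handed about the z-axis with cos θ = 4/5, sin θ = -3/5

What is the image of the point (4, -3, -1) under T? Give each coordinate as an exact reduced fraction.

T1 rotate right-handed about the y-axis with cos θ = -7/25, sin θ = 24/25: (4, -3, -1) → (-52/25, -3, -89/25)
T2 rotate right-handed about the z-axis with cos θ = 4/5, sin θ = -3/5: (-52/25, -3, -89/25) → (-433/125, -144/125, -89/25)

T(p) = (-433/125, -144/125, -89/25)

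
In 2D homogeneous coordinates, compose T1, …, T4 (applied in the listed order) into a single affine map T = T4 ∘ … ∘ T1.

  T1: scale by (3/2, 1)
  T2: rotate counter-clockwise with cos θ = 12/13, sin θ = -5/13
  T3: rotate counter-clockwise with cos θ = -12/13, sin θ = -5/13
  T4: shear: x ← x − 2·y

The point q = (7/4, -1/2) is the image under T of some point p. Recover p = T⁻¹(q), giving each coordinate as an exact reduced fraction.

p = (-1/2, 1/2)

T1 = [3/2 0 0; 0 1 0; 0 0 1]
T2·T1 = [18/13 5/13 0; -15/26 12/13 0; 0 0 1]
T3·…·T1 = [-3/2 0 0; 0 -1 0; 0 0 1]
T4·…·T1 = [-3/2 2 0; 0 -1 0; 0 0 1]
det M = 3/2; M⁻¹ = [-2/3 -4/3 0; 0 -1 0; 0 0 1]
M⁻¹ · (7/4, -1/2)ᵀ = (-1/2, 1/2)ᵀ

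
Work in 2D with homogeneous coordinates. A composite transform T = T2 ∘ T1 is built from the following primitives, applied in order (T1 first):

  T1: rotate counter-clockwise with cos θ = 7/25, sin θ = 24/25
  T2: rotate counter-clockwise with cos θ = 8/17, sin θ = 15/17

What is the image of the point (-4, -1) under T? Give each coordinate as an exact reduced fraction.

T(p) = (89/25, -52/25)

T1 rotate counter-clockwise with cos θ = 7/25, sin θ = 24/25: (-4, -1) → (-4/25, -103/25)
T2 rotate counter-clockwise with cos θ = 8/17, sin θ = 15/17: (-4/25, -103/25) → (89/25, -52/25)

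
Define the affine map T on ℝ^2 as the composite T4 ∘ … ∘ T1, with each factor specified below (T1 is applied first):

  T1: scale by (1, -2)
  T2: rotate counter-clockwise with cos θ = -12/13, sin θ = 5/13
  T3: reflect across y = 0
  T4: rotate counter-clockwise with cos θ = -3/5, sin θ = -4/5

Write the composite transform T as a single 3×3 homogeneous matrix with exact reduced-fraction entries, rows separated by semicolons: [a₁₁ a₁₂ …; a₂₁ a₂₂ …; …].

T = [16/65 -126/65 0; 63/65 32/65 0; 0 0 1]

T1 = [1 0 0; 0 -2 0; 0 0 1]
T2·T1 = [-12/13 10/13 0; 5/13 24/13 0; 0 0 1]
T3·…·T1 = [-12/13 10/13 0; -5/13 -24/13 0; 0 0 1]
T4·…·T1 = [16/65 -126/65 0; 63/65 32/65 0; 0 0 1]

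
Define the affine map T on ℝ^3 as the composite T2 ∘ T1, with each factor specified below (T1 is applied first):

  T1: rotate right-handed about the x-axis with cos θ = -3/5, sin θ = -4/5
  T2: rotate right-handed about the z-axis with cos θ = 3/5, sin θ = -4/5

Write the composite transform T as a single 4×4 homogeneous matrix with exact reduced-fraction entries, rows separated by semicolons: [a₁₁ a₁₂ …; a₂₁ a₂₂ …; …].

T1 = [1 0 0 0; 0 -3/5 4/5 0; 0 -4/5 -3/5 0; 0 0 0 1]
T2·T1 = [3/5 -12/25 16/25 0; -4/5 -9/25 12/25 0; 0 -4/5 -3/5 0; 0 0 0 1]

T = [3/5 -12/25 16/25 0; -4/5 -9/25 12/25 0; 0 -4/5 -3/5 0; 0 0 0 1]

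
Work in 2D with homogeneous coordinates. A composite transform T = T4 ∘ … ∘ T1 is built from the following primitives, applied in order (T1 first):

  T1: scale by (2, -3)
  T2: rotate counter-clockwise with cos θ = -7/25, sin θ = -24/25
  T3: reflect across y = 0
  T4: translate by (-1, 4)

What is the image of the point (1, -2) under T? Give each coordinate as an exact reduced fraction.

T1 scale by (2, -3): (1, -2) → (2, 6)
T2 rotate counter-clockwise with cos θ = -7/25, sin θ = -24/25: (2, 6) → (26/5, -18/5)
T3 reflect across y = 0: (26/5, -18/5) → (26/5, 18/5)
T4 translate by (-1, 4): (26/5, 18/5) → (21/5, 38/5)

T(p) = (21/5, 38/5)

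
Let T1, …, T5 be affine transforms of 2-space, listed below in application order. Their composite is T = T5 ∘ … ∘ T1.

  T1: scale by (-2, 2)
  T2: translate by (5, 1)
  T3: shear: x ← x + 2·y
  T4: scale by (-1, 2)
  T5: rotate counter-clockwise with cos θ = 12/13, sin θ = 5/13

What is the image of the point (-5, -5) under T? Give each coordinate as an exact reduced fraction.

T(p) = (126/13, -201/13)

T1 scale by (-2, 2): (-5, -5) → (10, -10)
T2 translate by (5, 1): (10, -10) → (15, -9)
T3 shear: x ← x + 2·y: (15, -9) → (-3, -9)
T4 scale by (-1, 2): (-3, -9) → (3, -18)
T5 rotate counter-clockwise with cos θ = 12/13, sin θ = 5/13: (3, -18) → (126/13, -201/13)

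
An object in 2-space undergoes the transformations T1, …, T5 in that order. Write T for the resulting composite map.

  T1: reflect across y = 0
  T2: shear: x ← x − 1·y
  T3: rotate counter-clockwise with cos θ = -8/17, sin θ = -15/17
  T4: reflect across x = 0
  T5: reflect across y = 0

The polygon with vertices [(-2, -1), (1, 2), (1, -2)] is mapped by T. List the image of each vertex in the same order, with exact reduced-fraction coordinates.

T1 reflect across y = 0: (-2, -1) → (-2, 1); (1, 2) → (1, -2); (1, -2) → (1, 2)
T2 shear: x ← x − 1·y: (-2, 1) → (-3, 1); (1, -2) → (3, -2); (1, 2) → (-1, 2)
T3 rotate counter-clockwise with cos θ = -8/17, sin θ = -15/17: (-3, 1) → (39/17, 37/17); (3, -2) → (-54/17, -29/17); (-1, 2) → (38/17, -1/17)
T4 reflect across x = 0: (39/17, 37/17) → (-39/17, 37/17); (-54/17, -29/17) → (54/17, -29/17); (38/17, -1/17) → (-38/17, -1/17)
T5 reflect across y = 0: (-39/17, 37/17) → (-39/17, -37/17); (54/17, -29/17) → (54/17, 29/17); (-38/17, -1/17) → (-38/17, 1/17)

image vertices: (-39/17, -37/17), (54/17, 29/17), (-38/17, 1/17)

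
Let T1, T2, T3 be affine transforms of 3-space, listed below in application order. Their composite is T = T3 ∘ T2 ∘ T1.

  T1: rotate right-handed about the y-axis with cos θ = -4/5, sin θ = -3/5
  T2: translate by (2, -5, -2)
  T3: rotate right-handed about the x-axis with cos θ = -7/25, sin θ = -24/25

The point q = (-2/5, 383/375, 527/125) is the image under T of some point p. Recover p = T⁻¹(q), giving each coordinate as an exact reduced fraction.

T1 = [-4/5 0 -3/5 0; 0 1 0 0; 3/5 0 -4/5 0; 0 0 0 1]
T2·T1 = [-4/5 0 -3/5 2; 0 1 0 -5; 3/5 0 -4/5 -2; 0 0 0 1]
T3·…·T1 = [-4/5 0 -3/5 2; 72/125 -7/25 -96/125 -13/25; -21/125 -24/25 28/125 134/25; 0 0 0 1]
det M = 1; M⁻¹ = [-4/5 72/125 -21/125 14/5; 0 -7/25 -24/25 5; -3/5 -96/125 28/125 -2/5; 0 0 0 1]
M⁻¹ · (-2/5, 383/375, 527/125)ᵀ = (3, 2/3, 0)ᵀ

p = (3, 2/3, 0)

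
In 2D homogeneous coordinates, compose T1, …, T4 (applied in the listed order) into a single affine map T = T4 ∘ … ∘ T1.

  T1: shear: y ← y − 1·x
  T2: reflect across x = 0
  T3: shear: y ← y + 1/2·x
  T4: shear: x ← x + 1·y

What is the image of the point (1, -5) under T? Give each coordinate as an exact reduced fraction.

T1 shear: y ← y − 1·x: (1, -5) → (1, -6)
T2 reflect across x = 0: (1, -6) → (-1, -6)
T3 shear: y ← y + 1/2·x: (-1, -6) → (-1, -13/2)
T4 shear: x ← x + 1·y: (-1, -13/2) → (-15/2, -13/2)

T(p) = (-15/2, -13/2)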